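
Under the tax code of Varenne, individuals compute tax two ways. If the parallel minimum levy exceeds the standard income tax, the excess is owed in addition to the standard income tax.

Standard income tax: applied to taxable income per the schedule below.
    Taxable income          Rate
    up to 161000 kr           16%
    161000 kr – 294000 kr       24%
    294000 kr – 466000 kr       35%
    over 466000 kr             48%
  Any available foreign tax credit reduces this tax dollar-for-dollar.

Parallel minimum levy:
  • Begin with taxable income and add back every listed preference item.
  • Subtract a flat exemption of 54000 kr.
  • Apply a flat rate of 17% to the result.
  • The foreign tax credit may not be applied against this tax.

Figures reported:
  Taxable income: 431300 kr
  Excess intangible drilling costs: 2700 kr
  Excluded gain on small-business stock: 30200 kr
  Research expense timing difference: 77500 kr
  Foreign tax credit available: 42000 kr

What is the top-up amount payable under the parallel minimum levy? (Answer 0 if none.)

19174 kr

Parallel minimum levy:
  Adjusted income: 431300 kr + 2700 kr + 30200 kr + 77500 kr = 541700 kr
  Less exemption 54000 kr → base 487700 kr
  487700 kr × 17% = 82909 kr

Standard income tax:
  161000 kr × 16% = 25760 kr
  133000 kr × 24% = 31920 kr
  137300 kr × 35% = 48055 kr
  → 105735 kr
  Less foreign tax credit 42000 kr → 63735 kr

Excess of parallel minimum levy over standard income tax: 82909 kr − 63735 kr = 19174 kr.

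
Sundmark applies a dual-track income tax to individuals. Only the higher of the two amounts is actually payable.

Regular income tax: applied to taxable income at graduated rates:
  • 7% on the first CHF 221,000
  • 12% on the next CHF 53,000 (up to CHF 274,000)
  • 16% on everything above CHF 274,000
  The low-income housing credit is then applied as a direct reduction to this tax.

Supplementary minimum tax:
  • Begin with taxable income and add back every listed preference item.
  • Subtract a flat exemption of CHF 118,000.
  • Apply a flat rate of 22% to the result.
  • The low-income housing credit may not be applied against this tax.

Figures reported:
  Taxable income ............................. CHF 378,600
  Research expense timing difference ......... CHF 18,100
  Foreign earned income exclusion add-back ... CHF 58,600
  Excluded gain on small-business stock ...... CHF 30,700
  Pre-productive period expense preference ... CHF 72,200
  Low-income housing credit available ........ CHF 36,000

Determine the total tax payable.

Regular income tax:
  CHF 221,000 × 7% = CHF 15,470
  CHF 53,000 × 12% = CHF 6,360
  CHF 104,600 × 16% = CHF 16,736
  → CHF 38,566
  Less low-income housing credit CHF 36,000 → CHF 2,566

Supplementary minimum tax:
  Adjusted income: CHF 378,600 + CHF 18,100 + CHF 58,600 + CHF 30,700 + CHF 72,200 = CHF 558,200
  Less exemption CHF 118,000 → base CHF 440,200
  CHF 440,200 × 22% = CHF 96,844

CHF 96,844 > CHF 2,566, so the supplementary minimum tax is the binding amount.

CHF 96,844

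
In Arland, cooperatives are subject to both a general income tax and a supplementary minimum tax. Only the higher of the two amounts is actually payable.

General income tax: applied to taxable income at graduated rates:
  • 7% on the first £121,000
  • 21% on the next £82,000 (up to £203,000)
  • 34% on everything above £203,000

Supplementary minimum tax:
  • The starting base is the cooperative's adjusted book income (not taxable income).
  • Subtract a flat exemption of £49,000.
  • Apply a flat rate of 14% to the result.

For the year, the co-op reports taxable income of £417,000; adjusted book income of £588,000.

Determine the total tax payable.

£98,450

Supplementary minimum tax:
  Base (adjusted book income): £588,000
  Less exemption £49,000 → base £539,000
  £539,000 × 14% = £75,460

General income tax:
  £121,000 × 7% = £8,470
  £82,000 × 21% = £17,220
  £214,000 × 34% = £72,760
  → £98,450

£98,450 > £75,460, so the general income tax governs.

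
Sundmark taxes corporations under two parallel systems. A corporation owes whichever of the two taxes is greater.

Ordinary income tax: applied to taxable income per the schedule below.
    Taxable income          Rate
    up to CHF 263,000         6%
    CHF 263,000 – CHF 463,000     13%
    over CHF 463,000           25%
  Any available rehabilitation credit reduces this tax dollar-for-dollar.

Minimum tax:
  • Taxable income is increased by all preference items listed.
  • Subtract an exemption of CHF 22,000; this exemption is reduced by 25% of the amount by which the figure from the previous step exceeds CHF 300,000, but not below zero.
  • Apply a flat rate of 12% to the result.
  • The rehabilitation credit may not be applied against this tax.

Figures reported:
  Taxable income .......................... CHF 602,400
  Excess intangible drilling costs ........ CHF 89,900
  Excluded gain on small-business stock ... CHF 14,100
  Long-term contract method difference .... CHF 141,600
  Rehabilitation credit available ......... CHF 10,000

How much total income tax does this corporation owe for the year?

CHF 101,760

Minimum tax:
  Adjusted income: CHF 602,400 + CHF 89,900 + CHF 14,100 + CHF 141,600 = CHF 848,000
  Exemption: 25% × (CHF 848,000 − CHF 300,000) = CHF 137,000 ≥ CHF 22,000, so the exemption is fully phased out
  Base: CHF 848,000 − CHF 0 = CHF 848,000
  CHF 848,000 × 12% = CHF 101,760

Ordinary income tax:
  CHF 263,000 × 6% = CHF 15,780
  CHF 200,000 × 13% = CHF 26,000
  CHF 139,400 × 25% = CHF 34,850
  → CHF 76,630
  Less rehabilitation credit CHF 10,000 → CHF 66,630

CHF 101,760 > CHF 66,630, so the minimum tax is the binding amount.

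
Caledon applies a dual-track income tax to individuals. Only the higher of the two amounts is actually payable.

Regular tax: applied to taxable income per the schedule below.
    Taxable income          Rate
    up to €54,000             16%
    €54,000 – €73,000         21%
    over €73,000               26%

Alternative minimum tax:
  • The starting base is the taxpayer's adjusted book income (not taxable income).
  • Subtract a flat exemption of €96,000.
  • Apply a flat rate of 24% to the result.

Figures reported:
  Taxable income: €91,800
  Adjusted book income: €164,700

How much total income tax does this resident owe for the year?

€17,518

Alternative minimum tax:
  Base (adjusted book income): €164,700
  Less exemption €96,000 → base €68,700
  €68,700 × 24% = €16,488

Regular tax:
  €54,000 × 16% = €8,640
  €19,000 × 21% = €3,990
  €18,800 × 26% = €4,888
  → €17,518

€17,518 > €16,488, so the regular tax governs.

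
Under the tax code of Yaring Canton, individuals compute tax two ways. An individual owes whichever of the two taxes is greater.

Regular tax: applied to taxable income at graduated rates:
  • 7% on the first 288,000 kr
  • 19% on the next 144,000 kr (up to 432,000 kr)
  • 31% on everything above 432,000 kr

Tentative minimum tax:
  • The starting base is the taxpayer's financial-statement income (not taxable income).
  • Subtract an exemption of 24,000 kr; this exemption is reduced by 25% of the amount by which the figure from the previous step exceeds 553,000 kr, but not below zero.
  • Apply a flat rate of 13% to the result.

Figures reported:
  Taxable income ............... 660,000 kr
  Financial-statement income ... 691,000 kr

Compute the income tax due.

118,200 kr

Regular tax:
  288,000 kr × 7% = 20,160 kr
  144,000 kr × 19% = 27,360 kr
  228,000 kr × 31% = 70,680 kr
  → 118,200 kr

Tentative minimum tax:
  Base (financial-statement income): 691,000 kr
  Exemption: 25% × (691,000 kr − 553,000 kr) = 34,500 kr ≥ 24,000 kr, so the exemption is fully phased out
  Base: 691,000 kr − 0 kr = 691,000 kr
  691,000 kr × 13% = 89,830 kr

118,200 kr > 89,830 kr, so the regular tax governs.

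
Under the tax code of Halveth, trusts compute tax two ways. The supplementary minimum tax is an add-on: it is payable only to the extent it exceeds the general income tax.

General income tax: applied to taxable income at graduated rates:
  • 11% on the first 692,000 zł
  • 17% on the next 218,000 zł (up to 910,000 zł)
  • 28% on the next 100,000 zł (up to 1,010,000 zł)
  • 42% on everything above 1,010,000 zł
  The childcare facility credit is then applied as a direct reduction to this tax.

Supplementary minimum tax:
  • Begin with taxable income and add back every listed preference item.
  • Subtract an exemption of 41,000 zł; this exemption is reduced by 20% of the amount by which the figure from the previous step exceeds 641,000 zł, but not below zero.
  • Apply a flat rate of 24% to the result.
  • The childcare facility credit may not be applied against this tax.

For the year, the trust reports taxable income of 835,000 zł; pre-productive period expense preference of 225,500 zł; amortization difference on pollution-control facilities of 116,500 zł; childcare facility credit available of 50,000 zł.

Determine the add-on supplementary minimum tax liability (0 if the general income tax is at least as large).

General income tax:
  692,000 zł × 11% = 76,120 zł
  143,000 zł × 17% = 24,310 zł
  → 100,430 zł
  Less childcare facility credit 50,000 zł → 50,430 zł

Supplementary minimum tax:
  Adjusted income: 835,000 zł + 225,500 zł + 116,500 zł = 1,177,000 zł
  Exemption: 20% × (1,177,000 zł − 641,000 zł) = 107,200 zł ≥ 41,000 zł, so the exemption is fully phased out
  Base: 1,177,000 zł − 0 zł = 1,177,000 zł
  1,177,000 zł × 24% = 282,480 zł

Excess of supplementary minimum tax over general income tax: 282,480 zł − 50,430 zł = 232,050 zł.

232,050 zł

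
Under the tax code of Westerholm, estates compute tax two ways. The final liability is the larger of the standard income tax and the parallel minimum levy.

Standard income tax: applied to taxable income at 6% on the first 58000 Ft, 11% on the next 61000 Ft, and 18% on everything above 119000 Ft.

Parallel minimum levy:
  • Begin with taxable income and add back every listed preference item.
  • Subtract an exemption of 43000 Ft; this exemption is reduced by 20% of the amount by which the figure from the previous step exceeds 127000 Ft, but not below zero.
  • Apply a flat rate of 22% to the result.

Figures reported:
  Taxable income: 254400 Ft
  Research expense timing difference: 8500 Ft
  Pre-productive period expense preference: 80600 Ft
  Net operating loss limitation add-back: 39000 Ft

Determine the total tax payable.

Parallel minimum levy:
  Adjusted income: 254400 Ft + 8500 Ft + 80600 Ft + 39000 Ft = 382500 Ft
  Exemption: 20% × (382500 Ft − 127000 Ft) = 51100 Ft ≥ 43000 Ft, so the exemption is fully phased out
  Base: 382500 Ft − 0 Ft = 382500 Ft
  382500 Ft × 22% = 84150 Ft

Standard income tax:
  58000 Ft × 6% = 3480 Ft
  61000 Ft × 11% = 6710 Ft
  135400 Ft × 18% = 24372 Ft
  → 34562 Ft

84150 Ft > 34562 Ft, so the parallel minimum levy is the binding amount.

84150 Ft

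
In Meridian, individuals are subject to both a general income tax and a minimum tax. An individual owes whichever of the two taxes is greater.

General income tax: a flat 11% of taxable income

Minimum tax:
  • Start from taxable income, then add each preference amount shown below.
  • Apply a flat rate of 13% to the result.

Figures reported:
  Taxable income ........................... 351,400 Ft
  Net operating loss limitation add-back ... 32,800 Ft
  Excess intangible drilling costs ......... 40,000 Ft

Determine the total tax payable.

Minimum tax:
  Adjusted income: 351,400 Ft + 32,800 Ft + 40,000 Ft = 424,200 Ft
  424,200 Ft × 13% = 55,146 Ft

General income tax:
  351,400 Ft × 11% = 38,654 Ft

55,146 Ft > 38,654 Ft, so the minimum tax is the binding amount.

55,146 Ft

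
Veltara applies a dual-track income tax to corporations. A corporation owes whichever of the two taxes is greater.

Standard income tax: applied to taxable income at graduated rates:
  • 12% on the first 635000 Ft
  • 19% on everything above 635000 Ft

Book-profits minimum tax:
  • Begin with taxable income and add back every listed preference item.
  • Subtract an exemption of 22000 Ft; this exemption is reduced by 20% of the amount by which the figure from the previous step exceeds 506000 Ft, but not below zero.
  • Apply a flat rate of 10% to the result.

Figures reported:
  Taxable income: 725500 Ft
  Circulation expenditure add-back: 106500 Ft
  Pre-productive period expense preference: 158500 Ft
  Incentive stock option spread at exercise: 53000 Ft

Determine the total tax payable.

104350 Ft

Book-profits minimum tax:
  Adjusted income: 725500 Ft + 106500 Ft + 158500 Ft + 53000 Ft = 1043500 Ft
  Exemption: 20% × (1043500 Ft − 506000 Ft) = 107500 Ft ≥ 22000 Ft, so the exemption is fully phased out
  Base: 1043500 Ft − 0 Ft = 1043500 Ft
  1043500 Ft × 10% = 104350 Ft

Standard income tax:
  635000 Ft × 12% = 76200 Ft
  90500 Ft × 19% = 17195 Ft
  → 93395 Ft

104350 Ft > 93395 Ft, so the book-profits minimum tax is the binding amount.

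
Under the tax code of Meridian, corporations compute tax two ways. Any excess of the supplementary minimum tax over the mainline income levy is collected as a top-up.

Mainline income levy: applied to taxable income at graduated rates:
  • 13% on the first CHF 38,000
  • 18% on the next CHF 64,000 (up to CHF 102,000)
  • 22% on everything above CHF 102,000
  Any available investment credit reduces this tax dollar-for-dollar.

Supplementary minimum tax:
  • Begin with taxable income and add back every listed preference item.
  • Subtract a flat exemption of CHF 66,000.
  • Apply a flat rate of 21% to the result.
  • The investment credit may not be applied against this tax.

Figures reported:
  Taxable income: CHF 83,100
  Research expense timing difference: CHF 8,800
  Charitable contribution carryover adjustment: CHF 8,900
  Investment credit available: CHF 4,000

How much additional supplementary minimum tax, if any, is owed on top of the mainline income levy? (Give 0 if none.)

Mainline income levy:
  CHF 38,000 × 13% = CHF 4,940
  CHF 45,100 × 18% = CHF 8,118
  → CHF 13,058
  Less investment credit CHF 4,000 → CHF 9,058

Supplementary minimum tax:
  Adjusted income: CHF 83,100 + CHF 8,800 + CHF 8,900 = CHF 100,800
  Less exemption CHF 66,000 → base CHF 34,800
  CHF 34,800 × 21% = CHF 7,308

CHF 7,308 ≤ CHF 9,058, so no add-on is due.

CHF 0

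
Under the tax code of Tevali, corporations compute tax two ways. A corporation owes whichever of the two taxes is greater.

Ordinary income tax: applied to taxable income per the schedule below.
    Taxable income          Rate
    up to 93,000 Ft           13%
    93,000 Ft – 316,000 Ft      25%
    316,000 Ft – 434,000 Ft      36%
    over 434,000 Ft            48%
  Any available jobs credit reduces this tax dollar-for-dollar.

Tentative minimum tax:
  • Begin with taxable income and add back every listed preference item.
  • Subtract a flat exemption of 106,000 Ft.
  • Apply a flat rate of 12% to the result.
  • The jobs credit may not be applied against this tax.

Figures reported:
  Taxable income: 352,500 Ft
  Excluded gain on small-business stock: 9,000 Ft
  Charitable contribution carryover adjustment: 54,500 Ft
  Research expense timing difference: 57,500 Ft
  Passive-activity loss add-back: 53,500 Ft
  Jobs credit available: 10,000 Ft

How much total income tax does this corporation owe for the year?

Ordinary income tax:
  93,000 Ft × 13% = 12,090 Ft
  223,000 Ft × 25% = 55,750 Ft
  36,500 Ft × 36% = 13,140 Ft
  → 80,980 Ft
  Less jobs credit 10,000 Ft → 70,980 Ft

Tentative minimum tax:
  Adjusted income: 352,500 Ft + 9,000 Ft + 54,500 Ft + 57,500 Ft + 53,500 Ft = 527,000 Ft
  Less exemption 106,000 Ft → base 421,000 Ft
  421,000 Ft × 12% = 50,520 Ft

70,980 Ft > 50,520 Ft, so the ordinary income tax governs.

70,980 Ft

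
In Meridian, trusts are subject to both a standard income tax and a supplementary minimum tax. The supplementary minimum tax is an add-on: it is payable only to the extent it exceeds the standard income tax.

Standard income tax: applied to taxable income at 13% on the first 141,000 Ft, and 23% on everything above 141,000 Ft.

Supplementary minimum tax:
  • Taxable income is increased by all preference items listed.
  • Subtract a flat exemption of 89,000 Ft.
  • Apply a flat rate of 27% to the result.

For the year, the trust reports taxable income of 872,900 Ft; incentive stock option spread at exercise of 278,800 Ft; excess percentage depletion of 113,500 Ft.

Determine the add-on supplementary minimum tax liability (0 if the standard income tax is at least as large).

130,907 Ft

Standard income tax:
  141,000 Ft × 13% = 18,330 Ft
  731,900 Ft × 23% = 168,337 Ft
  → 186,667 Ft

Supplementary minimum tax:
  Adjusted income: 872,900 Ft + 278,800 Ft + 113,500 Ft = 1,265,200 Ft
  Less exemption 89,000 Ft → base 1,176,200 Ft
  1,176,200 Ft × 27% = 317,574 Ft

Excess of supplementary minimum tax over standard income tax: 317,574 Ft − 186,667 Ft = 130,907 Ft.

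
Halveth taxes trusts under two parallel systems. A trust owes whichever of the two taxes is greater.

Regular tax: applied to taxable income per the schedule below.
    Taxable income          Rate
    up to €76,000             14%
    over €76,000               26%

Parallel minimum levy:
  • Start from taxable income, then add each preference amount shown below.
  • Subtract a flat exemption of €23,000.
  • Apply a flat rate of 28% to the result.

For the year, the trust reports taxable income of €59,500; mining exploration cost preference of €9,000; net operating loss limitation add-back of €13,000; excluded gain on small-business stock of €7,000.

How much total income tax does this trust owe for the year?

Parallel minimum levy:
  Adjusted income: €59,500 + €9,000 + €13,000 + €7,000 = €88,500
  Less exemption €23,000 → base €65,500
  €65,500 × 28% = €18,340

Regular tax:
  €59,500 × 14% = €8,330

€18,340 > €8,330, so the parallel minimum levy is the binding amount.

€18,340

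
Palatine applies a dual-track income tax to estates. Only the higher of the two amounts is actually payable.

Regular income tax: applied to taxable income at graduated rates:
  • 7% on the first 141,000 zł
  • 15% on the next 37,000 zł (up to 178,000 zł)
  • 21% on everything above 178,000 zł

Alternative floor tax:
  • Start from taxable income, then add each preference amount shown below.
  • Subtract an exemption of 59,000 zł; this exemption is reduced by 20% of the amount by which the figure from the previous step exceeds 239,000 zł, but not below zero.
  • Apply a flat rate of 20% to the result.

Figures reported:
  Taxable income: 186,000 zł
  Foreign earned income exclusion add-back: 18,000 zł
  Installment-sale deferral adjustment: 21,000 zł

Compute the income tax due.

33,200 zł

Alternative floor tax:
  Adjusted income: 186,000 zł + 18,000 zł + 21,000 zł = 225,000 zł
  Exemption: 225,000 zł ≤ 239,000 zł, so full 59,000 zł applies
  Base: 225,000 zł − 59,000 zł = 166,000 zł
  166,000 zł × 20% = 33,200 zł

Regular income tax:
  141,000 zł × 7% = 9,870 zł
  37,000 zł × 15% = 5,550 zł
  8,000 zł × 21% = 1,680 zł
  → 17,100 zł

33,200 zł > 17,100 zł, so the alternative floor tax is the binding amount.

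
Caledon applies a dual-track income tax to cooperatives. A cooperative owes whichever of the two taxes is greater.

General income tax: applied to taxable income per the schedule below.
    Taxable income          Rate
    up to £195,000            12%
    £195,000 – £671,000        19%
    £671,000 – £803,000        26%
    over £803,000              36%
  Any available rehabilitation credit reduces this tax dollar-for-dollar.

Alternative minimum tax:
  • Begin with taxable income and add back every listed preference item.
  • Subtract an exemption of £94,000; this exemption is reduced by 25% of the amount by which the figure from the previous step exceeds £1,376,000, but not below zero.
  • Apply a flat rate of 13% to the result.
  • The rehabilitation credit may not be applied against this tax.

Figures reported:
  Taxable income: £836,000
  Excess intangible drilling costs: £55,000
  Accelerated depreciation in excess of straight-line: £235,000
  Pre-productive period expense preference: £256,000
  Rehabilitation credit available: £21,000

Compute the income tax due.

£167,635

General income tax:
  £195,000 × 12% = £23,400
  £476,000 × 19% = £90,440
  £132,000 × 26% = £34,320
  £33,000 × 36% = £11,880
  → £160,040
  Less rehabilitation credit £21,000 → £139,040

Alternative minimum tax:
  Adjusted income: £836,000 + £55,000 + £235,000 + £256,000 = £1,382,000
  Exemption: £94,000 − 25% × (£1,382,000 − £1,376,000) = £94,000 − £1,500 = £92,500
  Base: £1,382,000 − £92,500 = £1,289,500
  £1,289,500 × 13% = £167,635

£167,635 > £139,040, so the alternative minimum tax is the binding amount.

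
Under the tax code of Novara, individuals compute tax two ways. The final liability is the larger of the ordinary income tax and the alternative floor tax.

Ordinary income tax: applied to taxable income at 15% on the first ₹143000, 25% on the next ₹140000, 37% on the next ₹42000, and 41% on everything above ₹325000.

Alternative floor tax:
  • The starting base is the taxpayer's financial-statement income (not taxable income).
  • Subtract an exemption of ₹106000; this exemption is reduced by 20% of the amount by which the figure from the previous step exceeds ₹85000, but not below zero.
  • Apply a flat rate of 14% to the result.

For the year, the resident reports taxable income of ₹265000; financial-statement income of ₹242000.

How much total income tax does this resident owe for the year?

₹51950

Ordinary income tax:
  ₹143000 × 15% = ₹21450
  ₹122000 × 25% = ₹30500
  → ₹51950

Alternative floor tax:
  Base (financial-statement income): ₹242000
  Exemption: ₹106000 − 20% × (₹242000 − ₹85000) = ₹106000 − ₹31400 = ₹74600
  Base: ₹242000 − ₹74600 = ₹167400
  ₹167400 × 14% = ₹23436

₹51950 > ₹23436, so the ordinary income tax governs.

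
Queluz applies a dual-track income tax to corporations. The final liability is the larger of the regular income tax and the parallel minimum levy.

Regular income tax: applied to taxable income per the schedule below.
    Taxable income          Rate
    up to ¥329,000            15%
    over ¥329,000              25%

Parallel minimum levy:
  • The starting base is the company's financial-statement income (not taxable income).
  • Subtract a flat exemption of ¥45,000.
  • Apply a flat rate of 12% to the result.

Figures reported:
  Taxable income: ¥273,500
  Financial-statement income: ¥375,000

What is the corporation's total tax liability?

¥41,025

Parallel minimum levy:
  Base (financial-statement income): ¥375,000
  Less exemption ¥45,000 → base ¥330,000
  ¥330,000 × 12% = ¥39,600

Regular income tax:
  ¥273,500 × 15% = ¥41,025

¥41,025 > ¥39,600, so the regular income tax governs.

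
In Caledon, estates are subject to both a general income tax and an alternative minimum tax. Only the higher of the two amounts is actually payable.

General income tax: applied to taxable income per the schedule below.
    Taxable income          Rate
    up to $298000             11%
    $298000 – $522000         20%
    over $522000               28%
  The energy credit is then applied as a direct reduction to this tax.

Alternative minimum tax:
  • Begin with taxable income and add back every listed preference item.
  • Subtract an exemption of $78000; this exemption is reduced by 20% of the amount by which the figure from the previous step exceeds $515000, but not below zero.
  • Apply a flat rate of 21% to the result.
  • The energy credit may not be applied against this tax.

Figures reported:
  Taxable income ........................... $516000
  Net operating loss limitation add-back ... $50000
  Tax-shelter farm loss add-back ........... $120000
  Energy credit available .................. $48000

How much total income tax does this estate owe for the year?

General income tax:
  $298000 × 11% = $32780
  $218000 × 20% = $43600
  → $76380
  Less energy credit $48000 → $28380

Alternative minimum tax:
  Adjusted income: $516000 + $50000 + $120000 = $686000
  Exemption: $78000 − 20% × ($686000 − $515000) = $78000 − $34200 = $43800
  Base: $686000 − $43800 = $642200
  $642200 × 21% = $134862

$134862 > $28380, so the alternative minimum tax is the binding amount.

$134862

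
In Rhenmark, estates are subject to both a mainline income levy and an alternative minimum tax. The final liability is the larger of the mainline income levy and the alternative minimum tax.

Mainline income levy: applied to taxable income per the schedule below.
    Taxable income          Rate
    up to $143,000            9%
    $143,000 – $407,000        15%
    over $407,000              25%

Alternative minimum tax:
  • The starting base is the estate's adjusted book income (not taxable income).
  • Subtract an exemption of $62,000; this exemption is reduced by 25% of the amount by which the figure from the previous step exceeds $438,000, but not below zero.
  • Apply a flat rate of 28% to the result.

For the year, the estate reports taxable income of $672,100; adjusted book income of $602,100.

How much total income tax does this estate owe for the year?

Alternative minimum tax:
  Base (adjusted book income): $602,100
  Exemption: $62,000 − 25% × ($602,100 − $438,000) = $62,000 − $41,025 = $20,975
  Base: $602,100 − $20,975 = $581,125
  $581,125 × 28% = $162,715

Mainline income levy:
  $143,000 × 9% = $12,870
  $264,000 × 15% = $39,600
  $265,100 × 25% = $66,275
  → $118,745

$162,715 > $118,745, so the alternative minimum tax is the binding amount.

$162,715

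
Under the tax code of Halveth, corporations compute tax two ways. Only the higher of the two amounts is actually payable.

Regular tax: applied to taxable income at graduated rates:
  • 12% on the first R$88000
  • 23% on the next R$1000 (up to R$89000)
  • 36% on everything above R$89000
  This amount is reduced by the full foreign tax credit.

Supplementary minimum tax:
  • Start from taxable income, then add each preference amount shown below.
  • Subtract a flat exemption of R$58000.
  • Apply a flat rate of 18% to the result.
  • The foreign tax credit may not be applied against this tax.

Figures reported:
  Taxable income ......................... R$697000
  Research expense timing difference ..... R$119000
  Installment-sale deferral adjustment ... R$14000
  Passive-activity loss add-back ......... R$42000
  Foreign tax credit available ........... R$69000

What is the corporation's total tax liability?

R$160670

Regular tax:
  R$88000 × 12% = R$10560
  R$1000 × 23% = R$230
  R$608000 × 36% = R$218880
  → R$229670
  Less foreign tax credit R$69000 → R$160670

Supplementary minimum tax:
  Adjusted income: R$697000 + R$119000 + R$14000 + R$42000 = R$872000
  Less exemption R$58000 → base R$814000
  R$814000 × 18% = R$146520

R$160670 > R$146520, so the regular tax governs.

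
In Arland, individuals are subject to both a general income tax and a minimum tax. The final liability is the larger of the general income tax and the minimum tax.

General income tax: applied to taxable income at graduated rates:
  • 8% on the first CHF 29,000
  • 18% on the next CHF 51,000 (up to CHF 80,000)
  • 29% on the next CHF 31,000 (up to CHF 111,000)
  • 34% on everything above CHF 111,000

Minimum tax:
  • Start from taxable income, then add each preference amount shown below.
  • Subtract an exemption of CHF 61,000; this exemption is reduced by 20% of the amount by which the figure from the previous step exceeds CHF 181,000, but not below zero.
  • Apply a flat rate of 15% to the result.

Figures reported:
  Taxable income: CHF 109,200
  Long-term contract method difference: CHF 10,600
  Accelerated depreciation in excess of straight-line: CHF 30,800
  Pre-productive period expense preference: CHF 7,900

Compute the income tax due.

CHF 19,968

Minimum tax:
  Adjusted income: CHF 109,200 + CHF 10,600 + CHF 30,800 + CHF 7,900 = CHF 158,500
  Exemption: CHF 158,500 ≤ CHF 181,000, so full CHF 61,000 applies
  Base: CHF 158,500 − CHF 61,000 = CHF 97,500
  CHF 97,500 × 15% = CHF 14,625

General income tax:
  CHF 29,000 × 8% = CHF 2,320
  CHF 51,000 × 18% = CHF 9,180
  CHF 29,200 × 29% = CHF 8,468
  → CHF 19,968

CHF 19,968 > CHF 14,625, so the general income tax governs.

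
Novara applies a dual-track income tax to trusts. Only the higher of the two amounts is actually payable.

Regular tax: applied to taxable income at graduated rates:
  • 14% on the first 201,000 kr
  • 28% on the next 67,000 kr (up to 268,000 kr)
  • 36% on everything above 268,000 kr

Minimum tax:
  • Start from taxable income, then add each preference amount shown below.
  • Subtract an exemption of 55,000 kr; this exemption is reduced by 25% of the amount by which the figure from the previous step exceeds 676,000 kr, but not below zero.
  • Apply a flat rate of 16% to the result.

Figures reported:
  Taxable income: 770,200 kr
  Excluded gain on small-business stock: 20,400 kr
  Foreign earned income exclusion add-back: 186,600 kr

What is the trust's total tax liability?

Minimum tax:
  Adjusted income: 770,200 kr + 20,400 kr + 186,600 kr = 977,200 kr
  Exemption: 25% × (977,200 kr − 676,000 kr) = 75,300 kr ≥ 55,000 kr, so the exemption is fully phased out
  Base: 977,200 kr − 0 kr = 977,200 kr
  977,200 kr × 16% = 156,352 kr

Regular tax:
  201,000 kr × 14% = 28,140 kr
  67,000 kr × 28% = 18,760 kr
  502,200 kr × 36% = 180,792 kr
  → 227,692 kr

227,692 kr > 156,352 kr, so the regular tax governs.

227,692 kr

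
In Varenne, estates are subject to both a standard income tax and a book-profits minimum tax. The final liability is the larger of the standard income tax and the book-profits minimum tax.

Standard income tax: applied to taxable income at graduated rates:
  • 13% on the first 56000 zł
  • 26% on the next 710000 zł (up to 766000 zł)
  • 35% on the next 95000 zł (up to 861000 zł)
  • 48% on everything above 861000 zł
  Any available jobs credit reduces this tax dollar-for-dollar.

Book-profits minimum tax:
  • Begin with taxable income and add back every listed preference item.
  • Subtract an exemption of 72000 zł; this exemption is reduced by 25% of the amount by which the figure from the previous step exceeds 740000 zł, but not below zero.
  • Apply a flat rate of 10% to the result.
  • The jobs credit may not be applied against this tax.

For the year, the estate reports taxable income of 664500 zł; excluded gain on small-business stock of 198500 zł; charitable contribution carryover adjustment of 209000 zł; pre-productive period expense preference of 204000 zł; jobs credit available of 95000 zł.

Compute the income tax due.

127600 zł

Book-profits minimum tax:
  Adjusted income: 664500 zł + 198500 zł + 209000 zł + 204000 zł = 1276000 zł
  Exemption: 25% × (1276000 zł − 740000 zł) = 134000 zł ≥ 72000 zł, so the exemption is fully phased out
  Base: 1276000 zł − 0 zł = 1276000 zł
  1276000 zł × 10% = 127600 zł

Standard income tax:
  56000 zł × 13% = 7280 zł
  608500 zł × 26% = 158210 zł
  → 165490 zł
  Less jobs credit 95000 zł → 70490 zł

127600 zł > 70490 zł, so the book-profits minimum tax is the binding amount.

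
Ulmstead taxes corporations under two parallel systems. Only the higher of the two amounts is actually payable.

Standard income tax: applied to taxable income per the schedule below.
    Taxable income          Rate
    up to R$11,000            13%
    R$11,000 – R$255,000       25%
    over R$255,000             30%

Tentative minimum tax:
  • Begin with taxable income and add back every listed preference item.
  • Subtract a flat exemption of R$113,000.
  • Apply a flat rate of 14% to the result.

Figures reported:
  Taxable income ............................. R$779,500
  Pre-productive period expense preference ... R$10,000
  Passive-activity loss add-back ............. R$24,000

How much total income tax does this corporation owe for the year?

R$219,780

Tentative minimum tax:
  Adjusted income: R$779,500 + R$10,000 + R$24,000 = R$813,500
  Less exemption R$113,000 → base R$700,500
  R$700,500 × 14% = R$98,070

Standard income tax:
  R$11,000 × 13% = R$1,430
  R$244,000 × 25% = R$61,000
  R$524,500 × 30% = R$157,350
  → R$219,780

R$219,780 > R$98,070, so the standard income tax governs.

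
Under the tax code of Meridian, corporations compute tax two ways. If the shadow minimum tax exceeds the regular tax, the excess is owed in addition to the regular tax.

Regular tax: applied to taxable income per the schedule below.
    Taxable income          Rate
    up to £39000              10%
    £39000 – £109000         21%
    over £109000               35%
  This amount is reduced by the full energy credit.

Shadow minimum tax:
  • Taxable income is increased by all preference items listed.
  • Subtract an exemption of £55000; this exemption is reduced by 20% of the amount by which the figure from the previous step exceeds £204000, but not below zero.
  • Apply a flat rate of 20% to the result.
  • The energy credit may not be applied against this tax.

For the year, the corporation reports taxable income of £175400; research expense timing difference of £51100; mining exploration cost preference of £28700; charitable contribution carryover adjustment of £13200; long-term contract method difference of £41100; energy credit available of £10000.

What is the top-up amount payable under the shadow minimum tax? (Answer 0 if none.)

£23280

Shadow minimum tax:
  Adjusted income: £175400 + £51100 + £28700 + £13200 + £41100 = £309500
  Exemption: £55000 − 20% × (£309500 − £204000) = £55000 − £21100 = £33900
  Base: £309500 − £33900 = £275600
  £275600 × 20% = £55120

Regular tax:
  £39000 × 10% = £3900
  £70000 × 21% = £14700
  £66400 × 35% = £23240
  → £41840
  Less energy credit £10000 → £31840

Excess of shadow minimum tax over regular tax: £55120 − £31840 = £23280.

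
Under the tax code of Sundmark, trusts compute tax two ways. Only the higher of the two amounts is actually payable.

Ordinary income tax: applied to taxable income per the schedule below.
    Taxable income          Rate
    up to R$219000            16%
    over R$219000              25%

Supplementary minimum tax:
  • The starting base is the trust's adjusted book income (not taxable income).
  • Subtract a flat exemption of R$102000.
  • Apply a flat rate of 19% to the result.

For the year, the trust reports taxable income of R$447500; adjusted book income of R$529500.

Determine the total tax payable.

R$92165

Ordinary income tax:
  R$219000 × 16% = R$35040
  R$228500 × 25% = R$57125
  → R$92165

Supplementary minimum tax:
  Base (adjusted book income): R$529500
  Less exemption R$102000 → base R$427500
  R$427500 × 19% = R$81225

R$92165 > R$81225, so the ordinary income tax governs.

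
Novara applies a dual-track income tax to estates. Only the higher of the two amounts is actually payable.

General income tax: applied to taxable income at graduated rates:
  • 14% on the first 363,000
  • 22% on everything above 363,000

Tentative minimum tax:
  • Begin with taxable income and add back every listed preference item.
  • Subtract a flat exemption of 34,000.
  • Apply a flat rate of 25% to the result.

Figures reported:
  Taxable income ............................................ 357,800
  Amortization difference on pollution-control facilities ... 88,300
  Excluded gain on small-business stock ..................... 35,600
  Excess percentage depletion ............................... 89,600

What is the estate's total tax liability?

134,325

Tentative minimum tax:
  Adjusted income: 357,800 + 88,300 + 35,600 + 89,600 = 571,300
  Less exemption 34,000 → base 537,300
  537,300 × 25% = 134,325

General income tax:
  357,800 × 14% = 50,092

134,325 > 50,092, so the tentative minimum tax is the binding amount.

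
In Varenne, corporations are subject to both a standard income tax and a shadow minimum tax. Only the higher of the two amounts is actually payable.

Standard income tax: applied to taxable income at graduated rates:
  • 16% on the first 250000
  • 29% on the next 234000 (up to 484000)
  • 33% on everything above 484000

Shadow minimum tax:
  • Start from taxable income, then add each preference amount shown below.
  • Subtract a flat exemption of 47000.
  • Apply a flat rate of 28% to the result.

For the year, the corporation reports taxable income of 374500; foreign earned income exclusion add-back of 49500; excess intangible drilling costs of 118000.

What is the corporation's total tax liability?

Standard income tax:
  250000 × 16% = 40000
  124500 × 29% = 36105
  → 76105

Shadow minimum tax:
  Adjusted income: 374500 + 49500 + 118000 = 542000
  Less exemption 47000 → base 495000
  495000 × 28% = 138600

138600 > 76105, so the shadow minimum tax is the binding amount.

138600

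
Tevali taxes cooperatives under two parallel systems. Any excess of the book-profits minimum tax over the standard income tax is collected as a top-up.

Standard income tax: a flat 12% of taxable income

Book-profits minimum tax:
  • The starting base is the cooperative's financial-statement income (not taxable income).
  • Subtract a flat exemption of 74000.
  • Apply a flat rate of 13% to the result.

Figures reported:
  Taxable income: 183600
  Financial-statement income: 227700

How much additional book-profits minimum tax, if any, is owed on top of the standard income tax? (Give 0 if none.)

Standard income tax:
  183600 × 12% = 22032

Book-profits minimum tax:
  Base (financial-statement income): 227700
  Less exemption 74000 → base 153700
  153700 × 13% = 19981

19981 ≤ 22032, so no add-on is due.

0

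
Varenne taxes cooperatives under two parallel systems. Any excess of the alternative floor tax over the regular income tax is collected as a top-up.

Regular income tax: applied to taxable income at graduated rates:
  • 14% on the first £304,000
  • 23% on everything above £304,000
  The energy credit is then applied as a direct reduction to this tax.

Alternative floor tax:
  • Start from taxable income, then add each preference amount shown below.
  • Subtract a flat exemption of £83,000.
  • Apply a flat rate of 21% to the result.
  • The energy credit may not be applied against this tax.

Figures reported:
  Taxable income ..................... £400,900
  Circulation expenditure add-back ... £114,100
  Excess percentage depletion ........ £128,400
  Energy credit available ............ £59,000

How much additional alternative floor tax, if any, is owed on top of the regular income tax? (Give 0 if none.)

£111,837

Alternative floor tax:
  Adjusted income: £400,900 + £114,100 + £128,400 = £643,400
  Less exemption £83,000 → base £560,400
  £560,400 × 21% = £117,684

Regular income tax:
  £304,000 × 14% = £42,560
  £96,900 × 23% = £22,287
  → £64,847
  Less energy credit £59,000 → £5,847

Excess of alternative floor tax over regular income tax: £117,684 − £5,847 = £111,837.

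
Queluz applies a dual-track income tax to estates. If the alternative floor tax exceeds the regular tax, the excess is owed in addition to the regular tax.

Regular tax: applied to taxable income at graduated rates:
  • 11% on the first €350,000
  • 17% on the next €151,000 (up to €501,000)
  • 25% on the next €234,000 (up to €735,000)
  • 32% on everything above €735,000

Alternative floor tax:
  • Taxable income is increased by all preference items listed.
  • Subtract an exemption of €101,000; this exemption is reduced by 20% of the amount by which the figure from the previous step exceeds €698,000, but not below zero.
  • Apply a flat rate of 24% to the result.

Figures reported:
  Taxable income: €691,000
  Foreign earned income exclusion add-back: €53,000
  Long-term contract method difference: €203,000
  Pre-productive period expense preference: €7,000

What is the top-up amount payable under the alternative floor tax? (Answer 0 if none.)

€105,338

Alternative floor tax:
  Adjusted income: €691,000 + €53,000 + €203,000 + €7,000 = €954,000
  Exemption: €101,000 − 20% × (€954,000 − €698,000) = €101,000 − €51,200 = €49,800
  Base: €954,000 − €49,800 = €904,200
  €904,200 × 24% = €217,008

Regular tax:
  €350,000 × 11% = €38,500
  €151,000 × 17% = €25,670
  €190,000 × 25% = €47,500
  → €111,670

Excess of alternative floor tax over regular tax: €217,008 − €111,670 = €105,338.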